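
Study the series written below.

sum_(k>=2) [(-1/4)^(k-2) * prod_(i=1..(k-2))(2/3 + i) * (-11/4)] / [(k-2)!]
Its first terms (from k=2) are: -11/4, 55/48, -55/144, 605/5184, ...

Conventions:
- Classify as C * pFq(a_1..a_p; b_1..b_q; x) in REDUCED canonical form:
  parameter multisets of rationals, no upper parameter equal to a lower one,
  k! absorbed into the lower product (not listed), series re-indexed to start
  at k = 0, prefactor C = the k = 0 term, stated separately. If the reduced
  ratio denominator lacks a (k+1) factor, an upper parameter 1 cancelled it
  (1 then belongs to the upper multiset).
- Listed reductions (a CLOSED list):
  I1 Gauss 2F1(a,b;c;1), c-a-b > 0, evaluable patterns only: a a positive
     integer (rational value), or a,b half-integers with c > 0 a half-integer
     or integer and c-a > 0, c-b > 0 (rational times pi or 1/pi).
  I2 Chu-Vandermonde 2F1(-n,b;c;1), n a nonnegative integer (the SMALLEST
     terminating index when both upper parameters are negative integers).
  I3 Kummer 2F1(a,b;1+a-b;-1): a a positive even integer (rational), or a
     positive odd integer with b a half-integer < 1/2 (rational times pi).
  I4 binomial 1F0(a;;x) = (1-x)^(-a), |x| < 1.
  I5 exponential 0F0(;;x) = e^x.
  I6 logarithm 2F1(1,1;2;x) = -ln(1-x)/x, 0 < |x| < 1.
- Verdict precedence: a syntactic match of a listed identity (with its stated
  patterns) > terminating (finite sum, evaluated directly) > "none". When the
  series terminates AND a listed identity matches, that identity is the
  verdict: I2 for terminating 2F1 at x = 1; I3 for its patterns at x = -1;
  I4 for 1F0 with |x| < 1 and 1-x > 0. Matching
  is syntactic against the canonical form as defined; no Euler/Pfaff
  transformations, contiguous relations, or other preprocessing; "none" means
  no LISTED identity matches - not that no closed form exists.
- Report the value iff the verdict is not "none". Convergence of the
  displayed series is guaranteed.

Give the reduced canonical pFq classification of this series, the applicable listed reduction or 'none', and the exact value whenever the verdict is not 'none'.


The tell: t_0 = -11/4 here, and the running product (C = -11/4, x = -1/4) telescopes to a rising factorial.
Consecutive-term ratio: r(k) = (-1/4) * (k+5/3) / [(k+1)] - rational in k, leading ratio (-1/4); with t_0 = -11/4, classification follows.

This is -11/4 * 1F0(5/3; -; -1/4) in reduced canonical form. Verdict: the I4 binomial reduction applies (the 1F0 binomial series: exponent -5/3, x = -1/4). Its exact value is (-11/4) * (5/4)^(-5/3).


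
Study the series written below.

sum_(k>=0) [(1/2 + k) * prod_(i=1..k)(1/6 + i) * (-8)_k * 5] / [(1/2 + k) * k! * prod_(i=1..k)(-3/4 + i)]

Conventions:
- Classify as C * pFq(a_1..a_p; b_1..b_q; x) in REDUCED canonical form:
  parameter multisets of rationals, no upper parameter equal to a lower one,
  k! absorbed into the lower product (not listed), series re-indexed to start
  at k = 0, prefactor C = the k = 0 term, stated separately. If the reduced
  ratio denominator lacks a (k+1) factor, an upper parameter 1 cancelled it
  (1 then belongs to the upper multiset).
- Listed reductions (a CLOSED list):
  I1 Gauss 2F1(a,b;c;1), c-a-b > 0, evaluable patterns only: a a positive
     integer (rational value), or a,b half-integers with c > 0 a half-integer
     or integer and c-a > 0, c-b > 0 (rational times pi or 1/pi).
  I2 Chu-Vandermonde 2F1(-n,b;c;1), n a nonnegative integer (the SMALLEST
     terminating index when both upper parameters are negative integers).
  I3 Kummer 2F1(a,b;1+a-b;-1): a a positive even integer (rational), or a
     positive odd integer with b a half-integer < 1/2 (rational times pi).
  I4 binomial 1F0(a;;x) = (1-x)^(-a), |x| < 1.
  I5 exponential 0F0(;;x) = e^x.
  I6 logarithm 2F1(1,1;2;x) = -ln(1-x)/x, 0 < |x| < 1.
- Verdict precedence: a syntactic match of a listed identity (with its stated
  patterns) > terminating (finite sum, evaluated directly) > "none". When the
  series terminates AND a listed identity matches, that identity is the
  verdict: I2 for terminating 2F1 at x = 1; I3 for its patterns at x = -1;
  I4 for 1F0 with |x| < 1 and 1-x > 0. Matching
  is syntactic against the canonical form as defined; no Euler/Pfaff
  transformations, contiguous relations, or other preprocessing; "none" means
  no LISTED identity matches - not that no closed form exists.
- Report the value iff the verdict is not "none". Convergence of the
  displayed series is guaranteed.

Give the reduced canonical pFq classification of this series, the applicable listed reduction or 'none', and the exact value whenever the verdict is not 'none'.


Canonical form: C = 5 times 2F1 with upper {-8, 7/6}, lower {1/4}, x = 1. Verdict: the Chu-Vandermonde identity I2 applies (terminating 2F1 at x = 1 with n = 8, b = 7/6, c = 1/4). Exact value: -12686597/87333471.

First insight: with t_0 = 5, the running product (C = 5) telescopes to a rising factorial.
Consecutive-term ratio: r(k) = 1 * (k-8) (k+7/6) / [(k+1/4) (k+1)] ; factor over Q: parameters, x = 1, and C = 5.


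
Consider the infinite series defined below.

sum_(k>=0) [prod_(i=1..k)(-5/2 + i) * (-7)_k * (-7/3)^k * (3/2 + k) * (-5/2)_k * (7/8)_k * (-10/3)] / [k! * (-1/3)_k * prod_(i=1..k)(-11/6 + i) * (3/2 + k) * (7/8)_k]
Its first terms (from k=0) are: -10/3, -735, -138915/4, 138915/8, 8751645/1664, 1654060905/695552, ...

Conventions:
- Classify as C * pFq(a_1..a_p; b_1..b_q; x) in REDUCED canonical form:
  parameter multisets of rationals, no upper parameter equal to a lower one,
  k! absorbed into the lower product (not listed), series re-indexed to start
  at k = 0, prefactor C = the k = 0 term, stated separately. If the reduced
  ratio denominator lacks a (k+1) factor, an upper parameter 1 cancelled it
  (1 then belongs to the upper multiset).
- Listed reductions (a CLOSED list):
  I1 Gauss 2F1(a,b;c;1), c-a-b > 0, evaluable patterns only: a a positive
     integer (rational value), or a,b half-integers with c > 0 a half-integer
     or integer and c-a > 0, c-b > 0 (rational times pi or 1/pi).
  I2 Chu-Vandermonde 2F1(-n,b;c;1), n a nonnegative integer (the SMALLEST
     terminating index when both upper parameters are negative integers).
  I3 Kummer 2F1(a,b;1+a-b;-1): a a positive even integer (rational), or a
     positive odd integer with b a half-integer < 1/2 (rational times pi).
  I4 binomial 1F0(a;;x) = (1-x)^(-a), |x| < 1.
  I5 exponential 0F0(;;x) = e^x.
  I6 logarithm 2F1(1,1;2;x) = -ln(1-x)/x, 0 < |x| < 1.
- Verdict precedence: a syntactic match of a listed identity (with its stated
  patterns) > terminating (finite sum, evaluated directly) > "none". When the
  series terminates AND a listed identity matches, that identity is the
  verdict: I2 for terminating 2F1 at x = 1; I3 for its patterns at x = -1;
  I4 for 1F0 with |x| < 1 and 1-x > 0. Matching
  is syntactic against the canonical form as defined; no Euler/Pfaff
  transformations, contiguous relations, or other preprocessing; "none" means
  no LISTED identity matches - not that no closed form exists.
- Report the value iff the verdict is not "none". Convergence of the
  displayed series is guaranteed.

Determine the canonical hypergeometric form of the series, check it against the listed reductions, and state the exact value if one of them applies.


Structural cue: with t_0 = -10/3, the running product (C = -10/3, x = -7/3) telescopes to a rising factorial.
Adjacent-term ratio: r(k) = (-7/3) * (k-7) (k-5/2) (k-3/2) / [(k-5/6) (k-1/3) (k+1)] ; factor over Q: parameters, x = (-7/3), and C = -10/3.

x = -7/3 here; the reduced form reads 3F2, upper {-7, -5/2, -3/2}, lower {-5/6, -1/3}, C = -10/3. Verdict: terminating - upper parameter -7 makes this a finite sum (last index 7), evaluated exactly. Sum: -6417784711769/676718592.


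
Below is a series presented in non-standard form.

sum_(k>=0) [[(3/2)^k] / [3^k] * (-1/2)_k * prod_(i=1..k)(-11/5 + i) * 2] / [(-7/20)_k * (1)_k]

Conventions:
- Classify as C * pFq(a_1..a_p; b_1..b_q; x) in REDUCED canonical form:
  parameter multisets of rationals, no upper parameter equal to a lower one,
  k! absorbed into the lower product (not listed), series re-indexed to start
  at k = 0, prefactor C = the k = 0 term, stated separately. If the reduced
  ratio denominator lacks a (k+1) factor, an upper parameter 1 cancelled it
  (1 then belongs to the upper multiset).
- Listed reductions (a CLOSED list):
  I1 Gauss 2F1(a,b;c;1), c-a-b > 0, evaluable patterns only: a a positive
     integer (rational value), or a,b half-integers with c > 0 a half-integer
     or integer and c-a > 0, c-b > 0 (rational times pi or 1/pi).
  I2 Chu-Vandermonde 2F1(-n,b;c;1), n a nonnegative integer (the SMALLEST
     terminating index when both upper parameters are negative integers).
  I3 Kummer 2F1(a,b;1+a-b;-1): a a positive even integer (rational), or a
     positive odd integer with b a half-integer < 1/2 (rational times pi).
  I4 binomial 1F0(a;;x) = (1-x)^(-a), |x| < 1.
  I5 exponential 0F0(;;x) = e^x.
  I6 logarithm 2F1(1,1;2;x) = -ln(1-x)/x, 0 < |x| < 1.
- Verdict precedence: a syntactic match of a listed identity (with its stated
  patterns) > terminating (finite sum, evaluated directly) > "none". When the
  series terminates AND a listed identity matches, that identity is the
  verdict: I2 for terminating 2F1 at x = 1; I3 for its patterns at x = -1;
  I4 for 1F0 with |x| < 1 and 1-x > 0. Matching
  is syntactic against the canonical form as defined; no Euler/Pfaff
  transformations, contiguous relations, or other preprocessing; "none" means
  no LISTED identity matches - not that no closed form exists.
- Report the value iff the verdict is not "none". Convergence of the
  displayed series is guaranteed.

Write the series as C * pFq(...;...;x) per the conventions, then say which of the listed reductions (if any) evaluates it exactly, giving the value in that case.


With C = 2: the canonical form is 2F1(-6/5, -1/2; -7/20; 1/2). Verdict: no listed reduction: x = 1/2 and upper {-6/5, -1/2} fail every I1-I6 pattern.

Key observation: with t_0 = 2, the running product (C = 2) telescopes to a rising factorial.
Adjacent-term ratio: r(k) = (1/2) * (k-6/5) (k-1/2) / [(k-7/20) (k+1)] - rational; roots negated = parameters, x = (1/2), C = 2.


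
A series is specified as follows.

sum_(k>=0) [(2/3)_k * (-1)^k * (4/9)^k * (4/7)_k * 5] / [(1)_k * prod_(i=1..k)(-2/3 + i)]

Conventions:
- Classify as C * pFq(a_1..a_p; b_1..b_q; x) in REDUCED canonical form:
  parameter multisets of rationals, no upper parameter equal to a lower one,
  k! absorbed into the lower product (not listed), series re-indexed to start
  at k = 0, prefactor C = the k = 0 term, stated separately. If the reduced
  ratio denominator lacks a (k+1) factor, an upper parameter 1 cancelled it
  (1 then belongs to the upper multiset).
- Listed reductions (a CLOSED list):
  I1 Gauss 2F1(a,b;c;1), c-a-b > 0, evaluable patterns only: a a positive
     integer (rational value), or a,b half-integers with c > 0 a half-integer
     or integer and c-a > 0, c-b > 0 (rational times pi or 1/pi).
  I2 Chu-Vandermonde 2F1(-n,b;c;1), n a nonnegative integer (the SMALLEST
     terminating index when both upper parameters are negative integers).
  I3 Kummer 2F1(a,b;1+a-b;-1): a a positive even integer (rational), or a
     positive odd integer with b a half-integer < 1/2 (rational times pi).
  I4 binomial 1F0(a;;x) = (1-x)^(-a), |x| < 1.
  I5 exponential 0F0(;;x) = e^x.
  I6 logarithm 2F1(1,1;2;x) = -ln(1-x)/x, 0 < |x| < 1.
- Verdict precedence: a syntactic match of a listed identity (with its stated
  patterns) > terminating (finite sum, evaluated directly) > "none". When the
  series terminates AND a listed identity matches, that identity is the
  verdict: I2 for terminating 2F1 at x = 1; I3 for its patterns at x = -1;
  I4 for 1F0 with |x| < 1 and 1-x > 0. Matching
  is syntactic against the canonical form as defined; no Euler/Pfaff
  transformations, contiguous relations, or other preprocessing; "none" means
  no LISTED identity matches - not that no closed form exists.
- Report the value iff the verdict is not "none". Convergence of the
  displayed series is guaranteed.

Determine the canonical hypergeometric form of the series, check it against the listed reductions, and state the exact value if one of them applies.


With C = 5: the canonical form is 2F1(4/7, 2/3; 1/3; -4/9). Verdict: none - this 2F1 at x = -4/9 matches no listed pattern, and upper {4/7, 2/3} holds no stopper.

Key observation: with t_0 = 5, (1)_k (C = 5, x = -4/9) is k! itself.
Step ratio: r(k) = (-4/9) * (k+4/7) (k+2/3) / [(k+1/3) (k+1)] - rational in k. x = (-4/9); t_0 = 5; negate the roots.


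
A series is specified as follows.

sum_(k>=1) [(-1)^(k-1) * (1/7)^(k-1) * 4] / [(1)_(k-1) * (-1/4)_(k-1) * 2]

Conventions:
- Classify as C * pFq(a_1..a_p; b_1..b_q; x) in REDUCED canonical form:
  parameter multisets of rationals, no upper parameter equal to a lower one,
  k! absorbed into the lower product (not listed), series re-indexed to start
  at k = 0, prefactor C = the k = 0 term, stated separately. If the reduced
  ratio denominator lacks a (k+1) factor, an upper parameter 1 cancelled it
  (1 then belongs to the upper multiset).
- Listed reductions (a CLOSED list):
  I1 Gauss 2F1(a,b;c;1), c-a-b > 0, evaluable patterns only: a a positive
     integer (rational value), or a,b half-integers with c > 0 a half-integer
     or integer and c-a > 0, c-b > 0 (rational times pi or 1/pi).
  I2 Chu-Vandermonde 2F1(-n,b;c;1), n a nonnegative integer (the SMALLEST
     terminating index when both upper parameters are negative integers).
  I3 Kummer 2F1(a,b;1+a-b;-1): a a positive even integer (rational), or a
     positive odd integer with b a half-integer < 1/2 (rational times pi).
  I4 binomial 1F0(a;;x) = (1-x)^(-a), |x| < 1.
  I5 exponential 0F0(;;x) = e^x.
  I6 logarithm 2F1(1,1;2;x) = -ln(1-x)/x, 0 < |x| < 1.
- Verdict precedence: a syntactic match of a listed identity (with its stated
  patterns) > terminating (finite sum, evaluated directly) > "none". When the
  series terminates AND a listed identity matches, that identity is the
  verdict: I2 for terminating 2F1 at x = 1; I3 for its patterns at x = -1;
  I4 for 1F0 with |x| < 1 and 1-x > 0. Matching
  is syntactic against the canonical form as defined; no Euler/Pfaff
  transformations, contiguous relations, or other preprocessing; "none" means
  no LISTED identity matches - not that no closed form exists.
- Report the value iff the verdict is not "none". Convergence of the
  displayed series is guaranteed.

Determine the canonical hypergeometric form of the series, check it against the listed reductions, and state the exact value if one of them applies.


Key observation: with t_0 = 2, the constant factors (C = 2) combine into one prefactor.
Adjacent-term ratio: r(k) = (-1/7) * 1 / [(k-1/4) (k+1)] ; factor over Q: parameters, x = (-1/7), and C = 2.

At argument -1/7: a 0F1 with upper {-}, lower {-1/4}, scaled by C = 2. Verdict: none here - no I1-I6 shape fits x = -1/7 with lower {-1/4}.


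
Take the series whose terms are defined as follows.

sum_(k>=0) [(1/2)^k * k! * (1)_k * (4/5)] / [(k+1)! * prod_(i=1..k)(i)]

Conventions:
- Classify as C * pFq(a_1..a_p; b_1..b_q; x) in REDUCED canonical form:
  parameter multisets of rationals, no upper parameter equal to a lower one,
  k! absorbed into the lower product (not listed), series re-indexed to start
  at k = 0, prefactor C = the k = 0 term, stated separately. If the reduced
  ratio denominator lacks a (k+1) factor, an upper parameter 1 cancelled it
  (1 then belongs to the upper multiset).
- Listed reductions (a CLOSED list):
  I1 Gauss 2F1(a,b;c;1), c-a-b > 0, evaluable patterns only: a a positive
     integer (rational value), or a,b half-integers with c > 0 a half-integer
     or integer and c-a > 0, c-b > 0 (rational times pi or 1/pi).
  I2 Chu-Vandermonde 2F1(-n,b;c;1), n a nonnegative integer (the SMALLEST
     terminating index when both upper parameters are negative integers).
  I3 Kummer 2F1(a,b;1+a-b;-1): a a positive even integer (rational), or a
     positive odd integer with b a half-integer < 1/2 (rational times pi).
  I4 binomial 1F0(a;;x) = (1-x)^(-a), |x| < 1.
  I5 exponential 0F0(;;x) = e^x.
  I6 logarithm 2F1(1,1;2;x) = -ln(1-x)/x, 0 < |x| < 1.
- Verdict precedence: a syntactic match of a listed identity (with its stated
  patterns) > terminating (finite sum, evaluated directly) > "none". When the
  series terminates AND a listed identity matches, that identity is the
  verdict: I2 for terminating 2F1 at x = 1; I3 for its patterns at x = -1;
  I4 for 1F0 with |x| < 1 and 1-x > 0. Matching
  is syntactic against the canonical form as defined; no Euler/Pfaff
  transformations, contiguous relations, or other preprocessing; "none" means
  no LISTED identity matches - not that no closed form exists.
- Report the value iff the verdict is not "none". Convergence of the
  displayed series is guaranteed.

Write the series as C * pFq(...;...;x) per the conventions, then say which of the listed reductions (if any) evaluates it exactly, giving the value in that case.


Reduced: x = 1/2, 2F1, upper = {1, 1}, lower = {2}, C = 4/5. Verdict at x = 1/2: the I6 logarithm reduction matches (the logarithm: parameters (1,1;2), x = 1/2). Sum: (-8/5) * ln(1/2).

Key step: from the first term 4/5: the product of the first k integers (prefactor 4/5) is k!.
Consecutive-term ratio: r(k) = (1/2) * (k+1) (k+1) / [(k+2) (k+1)] - rational in k, leading ratio (1/2); with t_0 = 4/5, classification follows.


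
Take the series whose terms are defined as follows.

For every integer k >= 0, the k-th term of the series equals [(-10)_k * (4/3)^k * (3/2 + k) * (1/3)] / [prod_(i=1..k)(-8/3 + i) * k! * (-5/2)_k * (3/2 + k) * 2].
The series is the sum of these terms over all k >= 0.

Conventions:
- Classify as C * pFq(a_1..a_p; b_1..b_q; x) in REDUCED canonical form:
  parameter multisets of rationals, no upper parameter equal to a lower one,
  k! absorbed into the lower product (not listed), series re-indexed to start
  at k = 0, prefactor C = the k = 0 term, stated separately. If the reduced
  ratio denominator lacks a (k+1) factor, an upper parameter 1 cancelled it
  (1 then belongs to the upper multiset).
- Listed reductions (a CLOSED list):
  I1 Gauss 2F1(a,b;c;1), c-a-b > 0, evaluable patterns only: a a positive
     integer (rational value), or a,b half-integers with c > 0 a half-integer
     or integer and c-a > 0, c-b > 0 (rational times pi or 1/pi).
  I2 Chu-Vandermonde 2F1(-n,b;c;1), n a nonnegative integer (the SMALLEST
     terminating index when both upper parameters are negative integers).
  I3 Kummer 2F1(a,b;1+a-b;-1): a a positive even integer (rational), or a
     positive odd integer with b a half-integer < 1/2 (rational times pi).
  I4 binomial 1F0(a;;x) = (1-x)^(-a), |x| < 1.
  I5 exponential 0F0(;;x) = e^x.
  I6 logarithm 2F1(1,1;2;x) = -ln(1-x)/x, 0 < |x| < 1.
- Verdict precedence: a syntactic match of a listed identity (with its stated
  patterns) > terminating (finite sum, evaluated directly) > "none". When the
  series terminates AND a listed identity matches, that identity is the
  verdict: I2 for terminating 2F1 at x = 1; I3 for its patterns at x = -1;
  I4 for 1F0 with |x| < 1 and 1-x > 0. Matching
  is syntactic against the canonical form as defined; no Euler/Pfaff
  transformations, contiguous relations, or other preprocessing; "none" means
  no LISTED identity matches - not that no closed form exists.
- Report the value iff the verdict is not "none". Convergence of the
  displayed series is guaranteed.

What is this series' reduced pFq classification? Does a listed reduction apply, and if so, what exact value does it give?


Key observation: t_0 = 1/6 here, and k + 3/2 divides numerator and denominator alike; C = 1/6 after cancelling.
Term ratio: r(k) = (4/3) * (k-10) / [(k-5/2) (k-5/3) (k+1)] ; factor over Q: parameters, x = (4/3), and C = 1/6.

With C = 1/6: the canonical form is 1F2(-10; -5/2, -5/3; 4/3). Verdict: terminating at k = 10: the factor (-10)_k kills every later term; summing the 11 survivors is exact. Sum: -418985290515277/5782798271250.


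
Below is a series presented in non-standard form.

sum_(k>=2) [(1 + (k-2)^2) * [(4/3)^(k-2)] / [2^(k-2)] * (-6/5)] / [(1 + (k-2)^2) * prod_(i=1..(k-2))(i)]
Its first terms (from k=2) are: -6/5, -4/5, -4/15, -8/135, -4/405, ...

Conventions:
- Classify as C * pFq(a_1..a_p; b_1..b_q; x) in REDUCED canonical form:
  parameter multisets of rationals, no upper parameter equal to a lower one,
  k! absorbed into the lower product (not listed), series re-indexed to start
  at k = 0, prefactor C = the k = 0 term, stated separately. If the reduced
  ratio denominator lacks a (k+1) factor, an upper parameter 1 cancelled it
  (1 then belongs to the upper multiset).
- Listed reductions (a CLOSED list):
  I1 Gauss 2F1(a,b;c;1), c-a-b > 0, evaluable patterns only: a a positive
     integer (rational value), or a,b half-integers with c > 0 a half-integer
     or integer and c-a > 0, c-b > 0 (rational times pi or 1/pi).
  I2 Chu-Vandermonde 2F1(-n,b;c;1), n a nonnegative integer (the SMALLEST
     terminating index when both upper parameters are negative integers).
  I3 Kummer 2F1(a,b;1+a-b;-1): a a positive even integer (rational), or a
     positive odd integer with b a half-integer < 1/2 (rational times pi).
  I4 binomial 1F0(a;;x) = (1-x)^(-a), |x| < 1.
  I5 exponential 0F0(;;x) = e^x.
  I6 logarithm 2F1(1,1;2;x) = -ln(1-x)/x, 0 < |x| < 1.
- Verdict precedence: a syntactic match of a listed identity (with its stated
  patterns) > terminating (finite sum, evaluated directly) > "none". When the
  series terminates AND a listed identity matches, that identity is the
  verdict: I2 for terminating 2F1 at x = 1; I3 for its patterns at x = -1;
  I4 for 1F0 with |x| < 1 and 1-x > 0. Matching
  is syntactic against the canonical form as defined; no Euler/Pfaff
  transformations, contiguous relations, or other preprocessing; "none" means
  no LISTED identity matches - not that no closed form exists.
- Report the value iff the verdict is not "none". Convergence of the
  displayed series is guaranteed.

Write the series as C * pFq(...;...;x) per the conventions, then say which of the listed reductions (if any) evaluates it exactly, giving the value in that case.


This is -6/5 * 0F0(-; -; 2/3) in reduced canonical form. Verdict (x = 2/3): the exponential series (I5) applies (the 0F0 exponential series at x = 2/3). Value: (-6/5) * e^(2/3).

Key observation: with t_0 = -6/5, the product of the first k integers (prefactor -6/5) is k!.
Step ratio: r(k) = (2/3) * 1 / [(k+1)] - rational in k. x = (2/3); t_0 = -6/5; negate the roots.


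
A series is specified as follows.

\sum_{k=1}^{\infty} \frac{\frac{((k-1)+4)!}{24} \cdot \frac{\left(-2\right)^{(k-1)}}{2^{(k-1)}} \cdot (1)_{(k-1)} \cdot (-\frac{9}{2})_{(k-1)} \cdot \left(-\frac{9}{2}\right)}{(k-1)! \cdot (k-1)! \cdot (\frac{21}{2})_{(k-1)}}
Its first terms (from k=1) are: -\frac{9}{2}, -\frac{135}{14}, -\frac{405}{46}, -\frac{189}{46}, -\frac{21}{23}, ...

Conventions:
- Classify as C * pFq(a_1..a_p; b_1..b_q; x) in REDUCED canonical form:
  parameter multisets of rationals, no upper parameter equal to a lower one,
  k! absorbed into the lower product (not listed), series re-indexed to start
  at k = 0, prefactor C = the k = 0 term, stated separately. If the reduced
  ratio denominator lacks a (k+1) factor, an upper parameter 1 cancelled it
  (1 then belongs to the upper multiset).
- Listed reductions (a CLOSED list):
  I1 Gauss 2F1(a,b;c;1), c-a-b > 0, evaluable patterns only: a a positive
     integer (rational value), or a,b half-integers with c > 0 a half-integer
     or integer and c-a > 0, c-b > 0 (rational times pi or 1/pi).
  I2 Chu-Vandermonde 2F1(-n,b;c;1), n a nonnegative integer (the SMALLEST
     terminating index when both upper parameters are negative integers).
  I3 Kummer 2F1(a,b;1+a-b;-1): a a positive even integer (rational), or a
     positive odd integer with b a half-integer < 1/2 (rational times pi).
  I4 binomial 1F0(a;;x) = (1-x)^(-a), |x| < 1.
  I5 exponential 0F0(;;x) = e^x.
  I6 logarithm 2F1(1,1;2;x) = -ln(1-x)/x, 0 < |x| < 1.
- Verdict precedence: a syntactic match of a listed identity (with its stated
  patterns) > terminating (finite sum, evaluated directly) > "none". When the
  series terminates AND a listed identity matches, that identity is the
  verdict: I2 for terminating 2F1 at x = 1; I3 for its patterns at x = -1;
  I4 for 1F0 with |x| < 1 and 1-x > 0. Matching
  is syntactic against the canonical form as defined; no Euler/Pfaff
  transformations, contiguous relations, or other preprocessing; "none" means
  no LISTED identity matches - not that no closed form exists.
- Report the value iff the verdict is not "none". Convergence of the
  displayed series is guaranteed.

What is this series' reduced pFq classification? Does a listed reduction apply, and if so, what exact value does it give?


This is -\frac{9}{2} * 2F1(-\frac{9}{2}, 5; \frac{21}{2}; -1) in reduced canonical form. Verdict: the Kummer evaluation I3 applies (x = -1; c = \frac{21}{2} equals 1+a-b for upper {-\frac{9}{2}, 5}: listed pattern). Value: \left(-\frac{18706545}{2097152}\right) \cdot \pi.

Structural cue: with t_0 = -\frac{9}{2}, the two k-th powers (C = -9/2) combine into one argument.
Step ratio: r(k) = -1 * (k-\frac{9}{2}) (k+5) / [(k+\frac{21}{2}) (k+1)] - rational; roots negated = parameters, x = -1, C = -\frac{9}{2}.


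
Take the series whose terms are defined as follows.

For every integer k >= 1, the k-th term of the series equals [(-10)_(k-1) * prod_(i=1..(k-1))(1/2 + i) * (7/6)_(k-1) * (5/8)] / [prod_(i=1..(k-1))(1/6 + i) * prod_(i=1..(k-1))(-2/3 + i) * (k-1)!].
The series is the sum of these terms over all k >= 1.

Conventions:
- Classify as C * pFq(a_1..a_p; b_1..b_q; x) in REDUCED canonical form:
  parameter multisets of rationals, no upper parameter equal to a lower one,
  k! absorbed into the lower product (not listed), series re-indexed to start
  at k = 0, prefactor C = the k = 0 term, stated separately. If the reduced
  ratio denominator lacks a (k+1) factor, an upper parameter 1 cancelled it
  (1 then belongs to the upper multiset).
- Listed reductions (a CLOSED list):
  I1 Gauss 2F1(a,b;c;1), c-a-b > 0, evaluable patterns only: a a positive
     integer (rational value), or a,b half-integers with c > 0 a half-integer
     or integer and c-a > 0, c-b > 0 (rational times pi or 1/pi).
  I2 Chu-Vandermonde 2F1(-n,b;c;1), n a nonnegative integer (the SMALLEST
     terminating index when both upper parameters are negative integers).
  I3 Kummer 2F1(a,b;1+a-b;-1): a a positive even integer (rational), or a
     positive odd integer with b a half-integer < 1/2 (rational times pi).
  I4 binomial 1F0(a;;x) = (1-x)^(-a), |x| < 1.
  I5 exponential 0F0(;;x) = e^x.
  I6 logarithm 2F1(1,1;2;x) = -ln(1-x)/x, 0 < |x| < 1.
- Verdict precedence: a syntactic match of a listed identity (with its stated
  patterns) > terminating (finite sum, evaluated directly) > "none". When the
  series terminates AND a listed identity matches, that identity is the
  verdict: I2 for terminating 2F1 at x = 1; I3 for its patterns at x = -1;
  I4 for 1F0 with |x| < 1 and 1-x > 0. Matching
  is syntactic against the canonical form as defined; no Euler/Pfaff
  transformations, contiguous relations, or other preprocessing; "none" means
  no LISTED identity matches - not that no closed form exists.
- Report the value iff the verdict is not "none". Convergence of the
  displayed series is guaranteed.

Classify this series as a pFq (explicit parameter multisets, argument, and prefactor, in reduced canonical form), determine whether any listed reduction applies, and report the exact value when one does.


Prefactor 5/8, argument 1: 2F1 with upper {-10, 3/2} over lower {1/3}. Verdict (x = 1): the Chu-Vandermonde identity I2 applies (terminating 2F1 at x = 1 with n = 10, b = 3/2, c = 1/3). Hence: 21850253/2071986176.

First insight: with t_0 = 5/8, the lower running product (prefactor 5/8) is a rising factorial.
Step ratio: r(k) = 1 * (k-10) (k+3/2) / [(k+1/3) (k+1)] - rational in k, leading ratio 1; with t_0 = 5/8, classification follows.


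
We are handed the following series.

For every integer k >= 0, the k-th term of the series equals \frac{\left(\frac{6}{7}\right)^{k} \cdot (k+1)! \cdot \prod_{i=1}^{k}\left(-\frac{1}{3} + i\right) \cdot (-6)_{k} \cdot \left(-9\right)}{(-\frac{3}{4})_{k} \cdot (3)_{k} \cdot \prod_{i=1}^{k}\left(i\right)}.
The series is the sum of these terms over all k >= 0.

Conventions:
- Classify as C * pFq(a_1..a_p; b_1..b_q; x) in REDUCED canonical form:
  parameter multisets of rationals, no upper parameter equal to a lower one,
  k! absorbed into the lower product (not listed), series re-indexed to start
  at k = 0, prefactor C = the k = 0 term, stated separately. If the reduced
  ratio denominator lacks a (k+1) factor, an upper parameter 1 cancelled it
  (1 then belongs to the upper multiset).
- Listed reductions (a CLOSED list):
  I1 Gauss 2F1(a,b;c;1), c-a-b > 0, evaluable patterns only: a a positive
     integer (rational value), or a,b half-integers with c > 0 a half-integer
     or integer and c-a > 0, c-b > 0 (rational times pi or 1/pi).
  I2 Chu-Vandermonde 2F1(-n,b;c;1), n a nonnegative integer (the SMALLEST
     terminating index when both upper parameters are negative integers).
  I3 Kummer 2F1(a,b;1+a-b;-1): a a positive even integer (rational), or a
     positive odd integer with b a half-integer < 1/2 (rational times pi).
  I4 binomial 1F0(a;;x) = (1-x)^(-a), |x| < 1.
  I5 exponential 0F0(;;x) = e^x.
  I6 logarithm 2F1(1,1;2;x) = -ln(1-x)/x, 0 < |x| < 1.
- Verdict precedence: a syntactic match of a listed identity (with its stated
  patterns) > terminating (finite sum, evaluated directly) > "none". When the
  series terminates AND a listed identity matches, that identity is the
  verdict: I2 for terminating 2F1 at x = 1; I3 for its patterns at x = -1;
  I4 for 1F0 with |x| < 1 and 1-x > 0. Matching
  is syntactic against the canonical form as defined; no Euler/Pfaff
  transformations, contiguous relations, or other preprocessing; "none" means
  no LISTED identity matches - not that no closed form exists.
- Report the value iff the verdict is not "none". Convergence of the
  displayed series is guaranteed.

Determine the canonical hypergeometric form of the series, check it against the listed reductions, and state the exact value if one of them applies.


This is -9 * 3F2(-6, \frac{2}{3}, 2; -\frac{3}{4}, 3; \frac{6}{7}) in reduced canonical form. Verdict: terminating. With -6 upstairs the series is a 7-term polynomial sum; evaluated term by term. Value: \frac{5697287}{655473}.

First insight: from the first term -9: the factorial ratio (C = -9) (k+a-1)!/(a-1)! is a rising factorial (a)_k.
Ratio: r(k) = \frac{6}{7} * (k-6) (k+\frac{2}{3}) (k+2) / [(k-\frac{3}{4}) (k+3) (k+1)] - rational in k, leading ratio \frac{6}{7}; with t_0 = -9, classification follows.


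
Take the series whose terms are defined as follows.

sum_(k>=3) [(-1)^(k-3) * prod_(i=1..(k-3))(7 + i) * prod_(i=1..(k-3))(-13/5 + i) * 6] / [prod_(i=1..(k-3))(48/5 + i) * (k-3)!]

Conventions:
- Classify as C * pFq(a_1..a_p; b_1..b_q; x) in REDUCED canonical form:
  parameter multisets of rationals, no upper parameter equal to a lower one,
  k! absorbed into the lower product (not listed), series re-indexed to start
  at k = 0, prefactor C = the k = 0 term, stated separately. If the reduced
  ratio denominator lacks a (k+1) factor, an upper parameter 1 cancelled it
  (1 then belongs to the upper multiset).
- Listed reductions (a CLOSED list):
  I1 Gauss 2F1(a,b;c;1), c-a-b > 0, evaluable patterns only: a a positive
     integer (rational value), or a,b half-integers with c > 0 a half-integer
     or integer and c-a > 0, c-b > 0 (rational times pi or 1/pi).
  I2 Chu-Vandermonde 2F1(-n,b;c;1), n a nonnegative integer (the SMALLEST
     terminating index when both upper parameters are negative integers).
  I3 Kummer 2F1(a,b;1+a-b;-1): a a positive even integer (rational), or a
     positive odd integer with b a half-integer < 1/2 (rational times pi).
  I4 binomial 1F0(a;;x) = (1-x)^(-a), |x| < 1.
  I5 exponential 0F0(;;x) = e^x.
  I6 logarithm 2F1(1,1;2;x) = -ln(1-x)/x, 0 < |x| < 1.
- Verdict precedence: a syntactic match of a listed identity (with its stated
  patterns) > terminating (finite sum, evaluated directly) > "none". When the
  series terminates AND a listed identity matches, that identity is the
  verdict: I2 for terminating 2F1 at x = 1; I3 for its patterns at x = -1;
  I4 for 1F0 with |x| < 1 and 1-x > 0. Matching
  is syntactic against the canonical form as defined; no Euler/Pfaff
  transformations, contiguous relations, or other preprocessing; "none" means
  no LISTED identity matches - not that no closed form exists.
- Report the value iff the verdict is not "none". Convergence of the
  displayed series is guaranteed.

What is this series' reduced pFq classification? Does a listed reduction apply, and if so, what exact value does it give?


With C = 6: the canonical form is 2F1(-8/5, 8; 53/5; -1). Verdict at x = -1: Kummer (I3) matches (x = -1; c = 53/5 equals 1+a-b for upper {-8/5, 8}: listed pattern). Its exact value is 323532/21875.

The tell: x = (-1) and the lower running product (C = 6, x = -1) is a rising factorial.
Step ratio: r(k) = (-1) * (k-8/5) (k+8) / [(k+53/5) (k+1)] - rational in k. x = (-1); t_0 = 6; negate the roots.


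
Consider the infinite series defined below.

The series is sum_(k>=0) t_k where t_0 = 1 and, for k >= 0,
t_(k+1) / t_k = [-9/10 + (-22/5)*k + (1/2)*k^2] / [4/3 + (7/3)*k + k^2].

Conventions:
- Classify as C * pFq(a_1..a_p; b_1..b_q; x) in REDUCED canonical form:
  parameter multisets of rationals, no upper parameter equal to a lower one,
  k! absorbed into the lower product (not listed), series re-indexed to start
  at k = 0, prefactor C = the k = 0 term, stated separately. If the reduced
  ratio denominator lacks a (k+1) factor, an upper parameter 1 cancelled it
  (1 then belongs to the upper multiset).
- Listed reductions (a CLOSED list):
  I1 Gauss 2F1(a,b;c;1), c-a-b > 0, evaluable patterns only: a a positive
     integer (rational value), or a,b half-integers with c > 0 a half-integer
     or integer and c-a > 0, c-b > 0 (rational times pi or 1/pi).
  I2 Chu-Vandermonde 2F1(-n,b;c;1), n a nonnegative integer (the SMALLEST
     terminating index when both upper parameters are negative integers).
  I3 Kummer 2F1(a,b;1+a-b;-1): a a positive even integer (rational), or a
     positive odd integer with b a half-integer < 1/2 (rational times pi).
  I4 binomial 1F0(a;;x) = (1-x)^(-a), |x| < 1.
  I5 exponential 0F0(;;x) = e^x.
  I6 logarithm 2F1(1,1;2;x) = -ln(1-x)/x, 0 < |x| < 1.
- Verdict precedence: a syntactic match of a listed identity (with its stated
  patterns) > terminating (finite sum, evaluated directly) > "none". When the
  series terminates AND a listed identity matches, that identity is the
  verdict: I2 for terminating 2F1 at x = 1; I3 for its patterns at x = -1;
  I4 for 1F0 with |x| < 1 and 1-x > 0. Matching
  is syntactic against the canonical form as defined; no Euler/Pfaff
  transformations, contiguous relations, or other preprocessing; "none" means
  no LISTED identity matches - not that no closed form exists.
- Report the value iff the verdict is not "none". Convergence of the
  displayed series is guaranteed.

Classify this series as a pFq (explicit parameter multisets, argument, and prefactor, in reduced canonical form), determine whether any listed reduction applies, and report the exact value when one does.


Reduced: x = 1/2, 2F1, upper = {-9, 1/5}, lower = {4/3}, C = 1. Verdict: terminating - upper -9 stops the sum at k = 9; the 10 terms are added exactly. Exact value: 597290285053031/864500000000000.

Key step: t_0 = 1 here, and factor the ratio over Q (prefactor 1): negated roots = parameters.
Adjacent-term ratio: r(k) = (1/2) * (k-9) (k+1/5) / [(k+4/3) (k+1)] - poly over poly, x = (1/2) from leading terms; C = 1 at k = 0.


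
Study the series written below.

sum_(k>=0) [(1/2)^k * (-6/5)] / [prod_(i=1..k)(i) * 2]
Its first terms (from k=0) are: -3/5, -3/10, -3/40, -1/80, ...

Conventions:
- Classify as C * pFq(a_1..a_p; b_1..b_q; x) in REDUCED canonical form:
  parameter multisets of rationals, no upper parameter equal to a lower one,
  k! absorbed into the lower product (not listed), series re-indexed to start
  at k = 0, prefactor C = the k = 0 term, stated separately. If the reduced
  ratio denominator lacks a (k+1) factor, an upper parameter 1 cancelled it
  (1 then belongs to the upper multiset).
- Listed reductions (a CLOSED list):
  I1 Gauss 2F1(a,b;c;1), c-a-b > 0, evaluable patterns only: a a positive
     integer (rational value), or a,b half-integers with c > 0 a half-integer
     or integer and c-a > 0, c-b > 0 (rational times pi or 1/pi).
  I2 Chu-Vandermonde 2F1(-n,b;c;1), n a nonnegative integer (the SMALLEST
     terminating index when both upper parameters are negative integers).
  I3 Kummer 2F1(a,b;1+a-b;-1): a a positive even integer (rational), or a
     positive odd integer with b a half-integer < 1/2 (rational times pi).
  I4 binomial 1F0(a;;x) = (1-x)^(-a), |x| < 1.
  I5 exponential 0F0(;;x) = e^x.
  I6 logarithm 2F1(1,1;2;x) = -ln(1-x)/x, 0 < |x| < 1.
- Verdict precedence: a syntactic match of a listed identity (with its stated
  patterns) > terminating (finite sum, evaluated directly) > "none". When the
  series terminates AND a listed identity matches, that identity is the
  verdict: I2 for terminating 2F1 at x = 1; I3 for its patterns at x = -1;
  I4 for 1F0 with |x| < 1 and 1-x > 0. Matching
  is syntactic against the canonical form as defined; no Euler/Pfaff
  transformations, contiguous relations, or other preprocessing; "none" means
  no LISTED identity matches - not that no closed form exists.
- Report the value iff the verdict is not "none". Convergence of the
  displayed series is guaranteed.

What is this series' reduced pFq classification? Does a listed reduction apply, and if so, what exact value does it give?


Classification (C = -3/5): 0F0 with upper {-}, lower {-}, argument x = 1/2. Verdict: the I5 exponential reduction matches (the 0F0 exponential series at x = 1/2). Value: (-3/5) * e^(1/2).

The tell: t_0 = -3/5 here, and the product of the first k integers (C = -3/5, x = 1/2) is k!.
Step ratio: r(k) = (1/2) * 1 / [(k+1)] - rational in k, leading ratio (1/2); with t_0 = -3/5, classification follows.


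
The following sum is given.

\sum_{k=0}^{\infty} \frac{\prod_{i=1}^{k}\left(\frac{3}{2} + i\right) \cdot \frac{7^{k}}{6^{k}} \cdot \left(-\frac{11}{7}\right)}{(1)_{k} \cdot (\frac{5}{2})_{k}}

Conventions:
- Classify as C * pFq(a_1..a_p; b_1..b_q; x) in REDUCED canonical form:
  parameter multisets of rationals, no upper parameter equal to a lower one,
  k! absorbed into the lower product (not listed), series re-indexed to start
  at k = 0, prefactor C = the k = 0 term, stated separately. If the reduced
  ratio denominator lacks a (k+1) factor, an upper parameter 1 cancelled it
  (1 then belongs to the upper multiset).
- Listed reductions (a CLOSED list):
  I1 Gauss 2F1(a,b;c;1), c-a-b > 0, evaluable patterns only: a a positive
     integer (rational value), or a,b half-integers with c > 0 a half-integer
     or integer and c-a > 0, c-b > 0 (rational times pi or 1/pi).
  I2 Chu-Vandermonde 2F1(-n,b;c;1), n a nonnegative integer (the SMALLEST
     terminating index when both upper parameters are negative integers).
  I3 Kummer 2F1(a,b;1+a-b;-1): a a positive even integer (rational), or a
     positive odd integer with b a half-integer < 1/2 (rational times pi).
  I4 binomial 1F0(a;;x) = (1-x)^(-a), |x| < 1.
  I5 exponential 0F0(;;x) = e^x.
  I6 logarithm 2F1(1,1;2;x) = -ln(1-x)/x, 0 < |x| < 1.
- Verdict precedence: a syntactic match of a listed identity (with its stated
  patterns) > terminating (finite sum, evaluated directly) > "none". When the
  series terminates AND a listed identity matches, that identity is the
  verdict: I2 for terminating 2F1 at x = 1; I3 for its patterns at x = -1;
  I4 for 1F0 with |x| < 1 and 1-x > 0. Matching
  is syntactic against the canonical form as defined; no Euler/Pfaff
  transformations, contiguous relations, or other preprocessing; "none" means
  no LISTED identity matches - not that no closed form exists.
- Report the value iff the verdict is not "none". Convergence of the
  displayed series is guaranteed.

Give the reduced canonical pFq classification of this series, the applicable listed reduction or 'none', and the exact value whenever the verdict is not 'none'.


x = \frac{7}{6} here; the reduced form reads 0F0, upper {-}, lower {-}, C = -\frac{11}{7}. Verdict: the I5 exponential reduction matches (the 0F0 exponential series at x = \frac{7}{6}). Exact value: \left(-\frac{11}{7}\right) \cdot e^{\frac{7}{6}}.

The tell: t_0 = -\frac{11}{7} here, and the two geometric factors (C = -11/7) combine into one argument.
Adjacent-term ratio: r(k) = \frac{7}{6} * 1 / [(k+1)] - poly over poly, x = \frac{7}{6} from leading terms; C = -\frac{11}{7} at k = 0.
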